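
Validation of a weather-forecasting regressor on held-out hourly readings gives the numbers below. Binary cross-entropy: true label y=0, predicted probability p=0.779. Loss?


BCE = -[y·ln(p) + (1-y)·ln(1-p)]
= -0 - 1·ln(1-0.779)
= -ln(0.221) = 1.5096

1.5096


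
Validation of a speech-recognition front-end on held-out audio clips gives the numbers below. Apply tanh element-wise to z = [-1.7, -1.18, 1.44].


tanh(-1.7) = -0.9354
tanh(-1.18) = -0.8275
tanh(1.44) = 0.8937
result = [-0.9354, -0.8275, 0.8937]

[-0.9354, -0.8275, 0.8937]


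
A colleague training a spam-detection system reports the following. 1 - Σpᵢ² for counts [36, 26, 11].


Probabilities: [36/73, 26/73, 11/73] ≈ [0.4932, 0.3562, 0.1507]
Σpᵢ² = (1296 + 676 + 121)/73² = 2093/5329
Gini = 1 - Σpᵢ² = 1 - 2093/5329 = 0.6072

0.6072


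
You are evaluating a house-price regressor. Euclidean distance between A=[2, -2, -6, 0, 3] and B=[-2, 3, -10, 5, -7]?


d = √((2+ 2)² + (-2-3)² + (-6+ 10)² + (0-5)² + (3+ 7)²)
  = √(16 + 25 + 16 + 25 + 100)
  = √182 = 13.4907

13.4907


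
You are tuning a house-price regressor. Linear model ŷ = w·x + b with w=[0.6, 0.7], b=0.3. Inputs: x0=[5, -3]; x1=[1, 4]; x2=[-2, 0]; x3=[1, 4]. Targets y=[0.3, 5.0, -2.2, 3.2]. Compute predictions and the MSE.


ŷ0 = (0.6)·(5) + (0.7)·(-3) + 0.3 = 1.2
ŷ1 = (0.6)·(1) + (0.7)·(4) + 0.3 = 3.7
ŷ2 = (0.6)·(-2) + (0.7)·(0) + 0.3 = -0.9
ŷ3 = (0.6)·(1) + (0.7)·(4) + 0.3 = 3.7
errors² = [0.81, 1.69, 1.69, 0.25]
MSE = 4.4400/4 = 1.11

1.11


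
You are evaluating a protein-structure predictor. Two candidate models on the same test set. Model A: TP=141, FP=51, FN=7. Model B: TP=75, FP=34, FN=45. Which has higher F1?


Model A: P=141/192=0.7344, R=141/148=0.9527, F1=2PR/(P+R)=2TP/(2TP+FP+FN)=282/340=0.8294
Model B: P=75/109=0.6881, R=75/120=0.625, F1=2PR/(P+R)=2TP/(2TP+FP+FN)=150/229=0.655
0.8294 > 0.655 → Model A

Model A


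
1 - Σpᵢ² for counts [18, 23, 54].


Probabilities: [18/95, 23/95, 54/95] ≈ [0.1895, 0.2421, 0.5684]
Σpᵢ² = (324 + 529 + 2916)/95² = 3769/9025
Gini = 1 - Σpᵢ² = 1 - 3769/9025 = 0.5824

0.5824


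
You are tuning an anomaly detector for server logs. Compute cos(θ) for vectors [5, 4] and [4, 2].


A·B = 5·4 + 4·2 = 28
‖A‖ = √41 = 6.4031, ‖B‖ = √20 = 4.4721
cos = 28/(√41·√20) = 28/√820 = 0.9778

0.9778


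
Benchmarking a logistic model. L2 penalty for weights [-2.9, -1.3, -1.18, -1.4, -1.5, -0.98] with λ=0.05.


‖w‖₂² = (-2.9)² + (-1.3)² + (-1.18)² + (-1.4)² + (-1.5)² + (-0.98)²
     = 8.41 + 1.69 + 1.3924 + 1.96 + 2.25 + 0.9604
     = 16.6628
λ·‖w‖₂² = 0.05·16.6628 = 0.83314

0.83314


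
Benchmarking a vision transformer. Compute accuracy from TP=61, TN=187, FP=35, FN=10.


Accuracy = (TP+TN)/(TP+TN+FP+FN)
= (61+187)/(293)
= 248/293 = 84.64%

84.64%


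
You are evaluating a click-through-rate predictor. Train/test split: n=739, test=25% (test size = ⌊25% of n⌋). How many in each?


Test = ⌊739·25/100⌋ = 184
Train = 739 - 184 = 555

Train: 555, Test: 184


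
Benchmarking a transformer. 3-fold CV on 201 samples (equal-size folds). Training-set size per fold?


Fold size = 201/3 = 67
Training per fold = 201 - 67 = 134

134


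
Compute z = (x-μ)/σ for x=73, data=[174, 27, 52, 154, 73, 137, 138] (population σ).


μ = 107.8571, σ = 52.2834
z = (73 - 107.8571)/52.2834 = -0.6667

-0.6667


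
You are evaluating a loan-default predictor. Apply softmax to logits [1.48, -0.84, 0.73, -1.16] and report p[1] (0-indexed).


Exponentials: e^1.48=4.3929, e^-0.84=0.4317, e^0.73=2.0751, e^-1.16=0.3135
Sum = 7.2132
Softmax = [0.609, 0.0598, 0.2877, 0.0435]
p[1] = 0.4317/7.2132 = 0.0598

0.0598


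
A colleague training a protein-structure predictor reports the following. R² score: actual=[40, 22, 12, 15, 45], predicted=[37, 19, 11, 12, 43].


ȳ = 26.8
SS_res = Σ(y-ŷ)² = 32
SS_tot = Σ(y-ȳ)² = 886.8
R² = 1 - SS_res/SS_tot = 1 - 0.0361 = 0.9639

0.9639


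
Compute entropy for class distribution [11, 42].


Probabilities: [11/53, 42/53] ≈ [0.2075, 0.7925]
H = -((11/53)·log₂(11/53) + (42/53)·log₂(42/53))
  = 0.7368 bits

0.7368 bits


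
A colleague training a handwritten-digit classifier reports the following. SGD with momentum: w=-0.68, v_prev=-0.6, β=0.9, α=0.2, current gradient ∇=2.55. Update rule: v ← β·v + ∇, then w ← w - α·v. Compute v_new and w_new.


v_new = 0.9·-0.6 + 2.55 = -0.54 + 2.55 = 2.01
w_new = -0.68 - 0.2·2.01 = -0.68 - 0.402 = -1.082

v_new=2.01, w_new=-1.082


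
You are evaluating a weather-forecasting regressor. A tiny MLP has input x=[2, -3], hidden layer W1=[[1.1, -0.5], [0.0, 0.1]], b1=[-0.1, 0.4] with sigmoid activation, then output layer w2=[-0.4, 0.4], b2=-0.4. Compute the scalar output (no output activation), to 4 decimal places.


z1[0] = (1.1)·(2) + (-0.5)·(-3) - 0.1 = 3.6
z1[1] = (0.0)·(2) + (0.1)·(-3) + 0.4 = 0.1
h = sigmoid(z1) = [0.9734, 0.525]
output = (-0.4)·(0.9734) + (0.4)·(0.525) - 0.4 = -0.5794

-0.5794


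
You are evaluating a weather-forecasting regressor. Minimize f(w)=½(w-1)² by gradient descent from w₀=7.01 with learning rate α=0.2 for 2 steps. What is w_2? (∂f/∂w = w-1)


step 1: grad = 7.01-1 = 6.01; w = 7.01 - 0.2·(6.01) = 5.808
step 2: grad = 5.808-1 = 4.808; w = 5.808 - 0.2·(4.808) = 4.8464

4.8464


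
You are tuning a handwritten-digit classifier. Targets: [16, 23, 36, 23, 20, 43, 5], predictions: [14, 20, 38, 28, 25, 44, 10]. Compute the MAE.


Absolute errors: |16-14|=2, |23-20|=3, |36-38|=2, |23-28|=5, |20-25|=5, |43-44|=1, |5-10|=5
Sum = 23
MAE = 23/7 = 23/7

23/7


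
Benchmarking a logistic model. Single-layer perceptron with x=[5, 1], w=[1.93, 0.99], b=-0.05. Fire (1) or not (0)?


z = (5)·(1.93) + (1)·(0.99) - 0.05
  = 10.59
step(z) = 1 (z≥0)

1


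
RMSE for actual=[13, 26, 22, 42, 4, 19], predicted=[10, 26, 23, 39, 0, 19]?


MSE = 35/6 = 5.8333
RMSE = √(35/6) = 2.4152

2.4152


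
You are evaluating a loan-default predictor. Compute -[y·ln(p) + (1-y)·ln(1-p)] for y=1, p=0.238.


BCE = -[y·ln(p) + (1-y)·ln(1-p)]
= -1·ln(0.238) - 0
= -ln(0.238) = 1.4355

1.4355


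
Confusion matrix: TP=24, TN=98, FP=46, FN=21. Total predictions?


Total = TP + TN + FP + FN
= 24 + 98 + 46 + 21
= 189
(Predicted positive: 70, predicted negative: 119)

189


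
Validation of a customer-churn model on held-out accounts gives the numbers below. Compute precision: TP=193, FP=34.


Precision = TP/(TP+FP)
= 193/(193+34)
= 193/227 = 85.02%

85.02%


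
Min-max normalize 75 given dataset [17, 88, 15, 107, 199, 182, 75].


min=15, max=199
(75-15)/(199-15) = 60/184 = 0.3261

0.3261


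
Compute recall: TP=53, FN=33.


Recall = TP/(TP+FN)
= 53/(53+33)
= 53/86 = 61.63%

61.63%


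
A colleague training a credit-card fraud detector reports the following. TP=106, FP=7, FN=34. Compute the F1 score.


Precision = 106/113 = 0.9381
Recall = 106/140 = 0.7571
F1 = 2·P·R/(P+R) = 2·TP/(2·TP+FP+FN) = 212/(212+7+34) = 212/253 = 0.8379

0.8379


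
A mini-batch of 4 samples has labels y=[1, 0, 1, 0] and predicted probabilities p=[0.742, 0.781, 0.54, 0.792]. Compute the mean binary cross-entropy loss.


L[0] = -ln(0.742) = 0.2984
L[1] = -ln(1-0.781) = -ln(0.219) = 1.5187
L[2] = -ln(0.54) = 0.6162
L[3] = -ln(1-0.792) = -ln(0.208) = 1.5702
mean = (0.2984 + 1.5187 + 0.6162 + 1.5702)/4 = 1.0009

1.0009


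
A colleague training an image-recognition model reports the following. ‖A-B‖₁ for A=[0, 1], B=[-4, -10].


d = |0+ 4| + |1+ 10|
  = 4 + 11
  = 15

15


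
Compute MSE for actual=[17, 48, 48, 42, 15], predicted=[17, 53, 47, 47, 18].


Squared errors: (17-17)²=0, (48-53)²=25, (48-47)²=1, (42-47)²=25, (15-18)²=9
Sum = 60
MSE = 60/5 = 12

12


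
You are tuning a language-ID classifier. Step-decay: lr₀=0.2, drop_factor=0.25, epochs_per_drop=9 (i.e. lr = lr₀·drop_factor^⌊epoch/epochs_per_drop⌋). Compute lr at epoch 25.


n_drops = ⌊25/9⌋ = 2
lr = 0.2·0.25^2 = 0.2·0.0625 = 0.0125

0.0125


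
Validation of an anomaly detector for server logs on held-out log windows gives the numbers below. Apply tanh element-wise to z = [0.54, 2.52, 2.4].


tanh(0.54) = 0.493
tanh(2.52) = 0.9871
tanh(2.4) = 0.9837
result = [0.493, 0.9871, 0.9837]

[0.493, 0.9871, 0.9837]


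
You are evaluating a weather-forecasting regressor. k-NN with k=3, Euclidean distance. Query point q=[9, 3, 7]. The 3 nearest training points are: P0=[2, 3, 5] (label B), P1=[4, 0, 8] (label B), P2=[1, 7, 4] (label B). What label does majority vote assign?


d(q,P0) = 7.2801  (label B)
d(q,P1) = 5.9161  (label B)
d(q,P2) = 9.434  (label B)
Votes: A=0, B=3
Majority → B

B


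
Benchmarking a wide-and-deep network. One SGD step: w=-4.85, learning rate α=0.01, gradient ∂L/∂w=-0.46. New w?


w_new = w - α·∇
= -4.85 - 0.01·-0.46
= -4.85 + 0.0046
= -4.8454

-4.8454


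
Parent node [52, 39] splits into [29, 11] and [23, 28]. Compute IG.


Parent = [52, 39], H_parent = 0.9852
H_left = 0.8485 (n=40), H_right = 0.9931 (n=51)
H_children = (40/91)·0.8485 + (51/91)·0.9931 = 0.9295
IG = 0.9852 - 0.9295 = 0.0557

0.0557


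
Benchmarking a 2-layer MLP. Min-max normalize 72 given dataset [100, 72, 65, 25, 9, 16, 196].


min=9, max=196
(72-9)/(196-9) = 63/187 = 0.3369

0.3369


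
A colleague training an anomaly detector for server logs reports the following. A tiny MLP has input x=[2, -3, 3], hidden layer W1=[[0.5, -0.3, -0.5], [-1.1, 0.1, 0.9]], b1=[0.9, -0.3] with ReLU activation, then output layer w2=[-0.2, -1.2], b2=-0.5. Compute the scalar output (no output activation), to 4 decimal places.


z1[0] = (0.5)·(2) + (-0.3)·(-3) + (-0.5)·(3) + 0.9 = 1.3
z1[1] = (-1.1)·(2) + (0.1)·(-3) + (0.9)·(3) - 0.3 = -0.1
h = ReLU(z1) = [1.3, 0.0]
output = (-0.2)·(1.3) + (-1.2)·(0.0) - 0.5 = -0.76

-0.76


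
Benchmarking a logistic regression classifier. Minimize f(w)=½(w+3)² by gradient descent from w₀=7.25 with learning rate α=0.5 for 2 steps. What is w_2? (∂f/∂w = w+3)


step 1: grad = 7.25+3 = 10.25; w = 7.25 - 0.5·(10.25) = 2.125
step 2: grad = 2.125+3 = 5.125; w = 2.125 - 0.5·(5.125) = -0.4375

-0.4375


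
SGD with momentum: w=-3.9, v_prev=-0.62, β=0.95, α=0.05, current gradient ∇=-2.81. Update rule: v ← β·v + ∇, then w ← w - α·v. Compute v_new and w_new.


v_new = 0.95·-0.62 - 2.81 = -0.589 - 2.81 = -3.399
w_new = -3.9 - 0.05·-3.399 = -3.9 + 0.16995 = -3.73005

v_new=-3.399, w_new=-3.73005


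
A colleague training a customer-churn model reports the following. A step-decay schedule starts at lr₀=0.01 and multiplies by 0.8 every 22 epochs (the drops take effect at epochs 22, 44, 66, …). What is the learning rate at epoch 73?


n_drops = ⌊73/22⌋ = 3
lr = 0.01·0.8^3 = 0.01·0.512 = 0.00512

0.00512


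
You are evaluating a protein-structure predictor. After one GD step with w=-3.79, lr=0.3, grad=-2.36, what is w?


w_new = w - α·∇
= -3.79 - 0.3·-2.36
= -3.79 + 0.708
= -3.082

-3.082


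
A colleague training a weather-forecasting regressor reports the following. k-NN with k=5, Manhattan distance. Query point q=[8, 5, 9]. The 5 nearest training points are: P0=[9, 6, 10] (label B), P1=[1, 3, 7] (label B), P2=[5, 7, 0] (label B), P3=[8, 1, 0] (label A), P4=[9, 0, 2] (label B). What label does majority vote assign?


d(q,P0) = 3  (label B)
d(q,P1) = 11  (label B)
d(q,P2) = 14  (label B)
d(q,P3) = 13  (label A)
d(q,P4) = 13  (label B)
Votes: A=1, B=4
Majority → B

B


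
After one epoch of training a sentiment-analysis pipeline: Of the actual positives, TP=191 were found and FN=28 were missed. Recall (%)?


Recall = TP/(TP+FN)
= 191/(191+28)
= 191/219 = 87.21%

87.21%


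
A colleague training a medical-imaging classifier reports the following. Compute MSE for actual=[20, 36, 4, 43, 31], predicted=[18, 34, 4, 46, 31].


Squared errors: (20-18)²=4, (36-34)²=4, (4-4)²=0, (43-46)²=9, (31-31)²=0
Sum = 17
MSE = 17/5 = 17/5

17/5


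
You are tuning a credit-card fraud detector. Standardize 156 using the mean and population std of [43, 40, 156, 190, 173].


μ = 120.4, σ = 65.3195
z = (156 - 120.4)/65.3195 = 0.545

0.545


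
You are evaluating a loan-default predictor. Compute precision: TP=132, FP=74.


Precision = TP/(TP+FP)
= 132/(132+74)
= 132/206 = 64.08%

64.08%


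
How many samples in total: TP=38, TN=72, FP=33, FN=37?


Total = TP + TN + FP + FN
= 38 + 72 + 33 + 37
= 180
(Predicted positive: 71, predicted negative: 109)

180


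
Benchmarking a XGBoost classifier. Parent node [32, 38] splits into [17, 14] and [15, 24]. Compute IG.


Parent = [32, 38], H_parent = 0.9947
H_left = 0.9932 (n=31), H_right = 0.9612 (n=39)
H_children = (31/70)·0.9932 + (39/70)·0.9612 = 0.9754
IG = 0.9947 - 0.9754 = 0.0193

0.0193


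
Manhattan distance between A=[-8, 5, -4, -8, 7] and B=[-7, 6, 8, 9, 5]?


d = |-8+ 7| + |5-6| + |-4-8| + |-8-9| + |7-5|
  = 1 + 1 + 12 + 17 + 2
  = 33

33


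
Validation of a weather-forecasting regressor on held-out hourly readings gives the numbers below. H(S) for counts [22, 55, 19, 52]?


Probabilities: [22/148, 55/148, 19/148, 52/148] ≈ [0.1486, 0.3716, 0.1284, 0.3514]
H = -((22/148)·log₂(22/148) + (55/148)·log₂(55/148) + (19/148)·log₂(19/148) + (52/148)·log₂(52/148))
  = 1.8499 bits

1.8499 bits


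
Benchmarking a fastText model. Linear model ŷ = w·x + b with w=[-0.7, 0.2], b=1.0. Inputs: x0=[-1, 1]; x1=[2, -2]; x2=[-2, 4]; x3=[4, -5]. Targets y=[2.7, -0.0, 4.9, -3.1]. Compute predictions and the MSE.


ŷ0 = (-0.7)·(-1) + (0.2)·(1) + 1.0 = 1.9
ŷ1 = (-0.7)·(2) + (0.2)·(-2) + 1.0 = -0.8
ŷ2 = (-0.7)·(-2) + (0.2)·(4) + 1.0 = 3.2
ŷ3 = (-0.7)·(4) + (0.2)·(-5) + 1.0 = -2.8
errors² = [0.64, 0.64, 2.89, 0.09]
MSE = 4.2600/4 = 1.065

1.065


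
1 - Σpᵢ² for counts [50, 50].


Probabilities: [50/100, 50/100] ≈ [0.5, 0.5]
Σpᵢ² = (2500 + 2500)/100² = 5000/10000
Gini = 1 - Σpᵢ² = 1 - 5000/10000 = 0.5

0.5


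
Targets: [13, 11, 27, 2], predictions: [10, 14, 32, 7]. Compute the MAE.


Absolute errors: |13-10|=3, |11-14|=3, |27-32|=5, |2-7|=5
Sum = 16
MAE = 16/4 = 4

4


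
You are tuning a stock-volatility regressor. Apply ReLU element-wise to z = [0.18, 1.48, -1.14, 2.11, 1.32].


ReLU(0.18) = max(0, 0.18) = 0.18
ReLU(1.48) = max(0, 1.48) = 1.48
ReLU(-1.14) = max(0, -1.14) = 0.0
ReLU(2.11) = max(0, 2.11) = 2.11
ReLU(1.32) = max(0, 1.32) = 1.32
result = [0.18, 1.48, 0.0, 2.11, 1.32]

[0.18, 1.48, 0.0, 2.11, 1.32]


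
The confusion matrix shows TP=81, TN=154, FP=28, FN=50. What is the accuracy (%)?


Accuracy = (TP+TN)/(TP+TN+FP+FN)
= (81+154)/(313)
= 235/313 = 75.08%

75.08%


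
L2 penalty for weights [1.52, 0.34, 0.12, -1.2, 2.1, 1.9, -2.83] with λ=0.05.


‖w‖₂² = (1.52)² + (0.34)² + (0.12)² + (-1.2)² + (2.1)² + (1.9)² + (-2.83)²
     = 2.3104 + 0.1156 + 0.0144 + 1.44 + 4.41 + 3.61 + 8.0089
     = 19.9093
λ·‖w‖₂² = 0.05·19.9093 = 0.995465

0.995465


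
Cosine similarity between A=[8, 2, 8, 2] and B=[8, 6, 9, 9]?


A·B = 8·8 + 2·6 + 8·9 + 2·9 = 166
‖A‖ = √136 = 11.6619, ‖B‖ = √262 = 16.1864
cos = 166/(√136·√262) = 166/√35632 = 0.8794

0.8794


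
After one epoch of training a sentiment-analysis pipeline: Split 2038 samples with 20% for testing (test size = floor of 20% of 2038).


Test = ⌊2038·20/100⌋ = 407
Train = 2038 - 407 = 1631

Train: 1631, Test: 407


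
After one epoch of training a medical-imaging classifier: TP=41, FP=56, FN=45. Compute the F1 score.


Precision = 41/97 = 0.4227
Recall = 41/86 = 0.4767
F1 = 2·P·R/(P+R) = 2·TP/(2·TP+FP+FN) = 82/(82+56+45) = 82/183 = 0.4481

0.4481


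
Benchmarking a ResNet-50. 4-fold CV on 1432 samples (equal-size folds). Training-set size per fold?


Fold size = 1432/4 = 358
Training per fold = 1432 - 358 = 1074

1074


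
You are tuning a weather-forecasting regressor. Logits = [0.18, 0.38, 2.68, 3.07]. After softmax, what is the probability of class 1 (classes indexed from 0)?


Exponentials: e^0.18=1.1972, e^0.38=1.4623, e^2.68=14.5851, e^3.07=21.5419
Sum = 38.7865
Softmax = [0.0309, 0.0377, 0.376, 0.5554]
p[1] = 1.4623/38.7865 = 0.0377

0.0377


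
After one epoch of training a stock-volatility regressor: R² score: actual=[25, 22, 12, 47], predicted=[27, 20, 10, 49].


ȳ = 26.5
SS_res = Σ(y-ŷ)² = 16
SS_tot = Σ(y-ȳ)² = 653
R² = 1 - SS_res/SS_tot = 1 - 0.0245 = 0.9755

0.9755


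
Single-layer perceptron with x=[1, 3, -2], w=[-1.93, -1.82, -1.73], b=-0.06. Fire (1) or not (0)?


z = (1)·(-1.93) + (3)·(-1.82) + (-2)·(-1.73) - 0.06
  = -3.99
step(z) = 0 (z<0)

0


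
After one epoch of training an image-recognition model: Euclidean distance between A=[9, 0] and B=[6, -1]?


d = √((9-6)² + (0+ 1)²)
  = √(9 + 1)
  = √10 = 3.1623

3.1623


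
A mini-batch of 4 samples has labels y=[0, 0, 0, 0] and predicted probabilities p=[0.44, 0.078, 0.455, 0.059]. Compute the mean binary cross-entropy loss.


L[0] = -ln(1-0.44) = -ln(0.56) = 0.5798
L[1] = -ln(1-0.078) = -ln(0.922) = 0.0812
L[2] = -ln(1-0.455) = -ln(0.545) = 0.607
L[3] = -ln(1-0.059) = -ln(0.941) = 0.0608
mean = (0.5798 + 0.0812 + 0.607 + 0.0608)/4 = 0.3322

0.3322


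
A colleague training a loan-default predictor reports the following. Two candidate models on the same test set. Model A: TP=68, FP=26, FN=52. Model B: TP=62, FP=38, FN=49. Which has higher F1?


Model A: P=68/94=0.7234, R=68/120=0.5667, F1=2PR/(P+R)=2TP/(2TP+FP+FN)=136/214=0.6355
Model B: P=62/100=0.62, R=62/111=0.5586, F1=2PR/(P+R)=2TP/(2TP+FP+FN)=124/211=0.5877
0.6355 > 0.5877 → Model A

Model A


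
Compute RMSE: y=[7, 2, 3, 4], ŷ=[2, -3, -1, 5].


MSE = 67/4 = 16.75
RMSE = √(67/4) = 4.0927

4.0927


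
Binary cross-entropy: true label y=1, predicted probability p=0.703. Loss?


BCE = -[y·ln(p) + (1-y)·ln(1-p)]
= -1·ln(0.703) - 0
= -ln(0.703) = 0.3524

0.3524


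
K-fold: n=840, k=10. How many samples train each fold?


Fold size = 840/10 = 84
Training per fold = 840 - 84 = 756

756


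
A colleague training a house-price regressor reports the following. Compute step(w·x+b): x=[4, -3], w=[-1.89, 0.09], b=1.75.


z = (4)·(-1.89) + (-3)·(0.09) + 1.75
  = -6.08
step(z) = 0 (z<0)

0


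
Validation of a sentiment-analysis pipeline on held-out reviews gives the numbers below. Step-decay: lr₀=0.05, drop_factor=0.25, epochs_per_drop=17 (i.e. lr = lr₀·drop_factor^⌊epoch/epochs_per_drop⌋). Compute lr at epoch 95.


n_drops = ⌊95/17⌋ = 5
lr = 0.05·0.25^5 = 0.05·0.0009765625 = 0.000048828125

0.000048828125


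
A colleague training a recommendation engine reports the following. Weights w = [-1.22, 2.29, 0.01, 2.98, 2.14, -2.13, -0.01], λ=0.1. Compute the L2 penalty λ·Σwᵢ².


‖w‖₂² = (-1.22)² + (2.29)² + (0.01)² + (2.98)² + (2.14)² + (-2.13)² + (-0.01)²
     = 1.4884 + 5.2441 + 0.0001 + 8.8804 + 4.5796 + 4.5369 + 0.0001
     = 24.7296
λ·‖w‖₂² = 0.1·24.7296 = 2.47296

2.47296


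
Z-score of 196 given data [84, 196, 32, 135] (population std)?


μ = 111.75, σ = 60.7634
z = (196 - 111.75)/60.7634 = 1.3865

1.3865


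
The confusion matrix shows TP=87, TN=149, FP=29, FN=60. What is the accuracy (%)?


Accuracy = (TP+TN)/(TP+TN+FP+FN)
= (87+149)/(325)
= 236/325 = 72.62%

72.62%


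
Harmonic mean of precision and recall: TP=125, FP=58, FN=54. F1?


Precision = 125/183 = 0.6831
Recall = 125/179 = 0.6983
F1 = 2·P·R/(P+R) = 2·TP/(2·TP+FP+FN) = 250/(250+58+54) = 250/362 = 0.6906

0.6906


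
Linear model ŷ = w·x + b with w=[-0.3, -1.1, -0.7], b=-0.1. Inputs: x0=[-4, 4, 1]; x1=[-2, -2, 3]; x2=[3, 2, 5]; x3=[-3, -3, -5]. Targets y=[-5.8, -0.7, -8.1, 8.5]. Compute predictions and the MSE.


ŷ0 = (-0.3)·(-4) + (-1.1)·(4) + (-0.7)·(1) - 0.1 = -4.0
ŷ1 = (-0.3)·(-2) + (-1.1)·(-2) + (-0.7)·(3) - 0.1 = 0.6
ŷ2 = (-0.3)·(3) + (-1.1)·(2) + (-0.7)·(5) - 0.1 = -6.7
ŷ3 = (-0.3)·(-3) + (-1.1)·(-3) + (-0.7)·(-5) - 0.1 = 7.6
errors² = [3.24, 1.69, 1.96, 0.81]
MSE = 7.7000/4 = 1.925

1.925


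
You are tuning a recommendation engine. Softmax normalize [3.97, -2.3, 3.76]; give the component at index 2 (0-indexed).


Exponentials: e^3.97=52.9845, e^-2.3=0.1003, e^3.76=42.9484
Sum = 96.0332
Softmax = [0.5517, 0.001, 0.4472]
p[2] = 42.9484/96.0332 = 0.4472

0.4472


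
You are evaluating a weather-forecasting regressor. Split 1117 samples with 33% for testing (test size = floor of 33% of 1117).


Test = ⌊1117·33/100⌋ = 368
Train = 1117 - 368 = 749

Train: 749, Test: 368


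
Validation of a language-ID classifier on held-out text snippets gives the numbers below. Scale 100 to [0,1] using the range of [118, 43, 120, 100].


min=43, max=120
(100-43)/(120-43) = 57/77 = 0.7403

0.7403


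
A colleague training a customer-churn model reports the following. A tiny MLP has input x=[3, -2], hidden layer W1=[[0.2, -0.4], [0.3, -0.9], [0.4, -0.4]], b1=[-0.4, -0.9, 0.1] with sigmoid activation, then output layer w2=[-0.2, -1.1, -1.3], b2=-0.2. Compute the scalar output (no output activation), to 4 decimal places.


z1[0] = (0.2)·(3) + (-0.4)·(-2) - 0.4 = 1.0
z1[1] = (0.3)·(3) + (-0.9)·(-2) - 0.9 = 1.8
z1[2] = (0.4)·(3) + (-0.4)·(-2) + 0.1 = 2.1
h = sigmoid(z1) = [0.7311, 0.8581, 0.8909]
output = (-0.2)·(0.7311) + (-1.1)·(0.8581) + (-1.3)·(0.8909) - 0.2 = -2.4483

-2.4483


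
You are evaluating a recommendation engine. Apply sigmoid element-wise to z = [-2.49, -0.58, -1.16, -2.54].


σ(-2.49) = 1/(1+e^2.49) = 0.0766
σ(-0.58) = 1/(1+e^0.58) = 0.3589
σ(-1.16) = 1/(1+e^1.16) = 0.2387
σ(-2.54) = 1/(1+e^2.54) = 0.0731
result = [0.0766, 0.3589, 0.2387, 0.0731]

[0.0766, 0.3589, 0.2387, 0.0731]


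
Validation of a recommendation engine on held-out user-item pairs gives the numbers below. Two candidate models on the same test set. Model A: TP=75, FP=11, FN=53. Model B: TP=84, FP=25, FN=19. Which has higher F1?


Model A: P=75/86=0.8721, R=75/128=0.5859, F1=2PR/(P+R)=2TP/(2TP+FP+FN)=150/214=0.7009
Model B: P=84/109=0.7706, R=84/103=0.8155, F1=2PR/(P+R)=2TP/(2TP+FP+FN)=168/212=0.7925
0.7009 < 0.7925 → Model B

Model B


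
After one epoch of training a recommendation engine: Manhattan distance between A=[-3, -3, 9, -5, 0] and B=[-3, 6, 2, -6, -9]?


d = |-3+ 3| + |-3-6| + |9-2| + |-5+ 6| + |0+ 9|
  = 0 + 9 + 7 + 1 + 9
  = 26

26


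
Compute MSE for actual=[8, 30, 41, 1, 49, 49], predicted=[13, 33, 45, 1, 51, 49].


Squared errors: (8-13)²=25, (30-33)²=9, (41-45)²=16, (1-1)²=0, (49-51)²=4, (49-49)²=0
Sum = 54
MSE = 54/6 = 9

9


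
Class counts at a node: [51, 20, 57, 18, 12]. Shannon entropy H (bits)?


Probabilities: [51/158, 20/158, 57/158, 18/158, 12/158] ≈ [0.3228, 0.1266, 0.3608, 0.1139, 0.0759]
H = -((51/158)·log₂(51/158) + (20/158)·log₂(20/158) + (57/158)·log₂(57/158) + (18/158)·log₂(18/158) + (12/158)·log₂(12/158))
  = 2.0741 bits

2.0741 bits


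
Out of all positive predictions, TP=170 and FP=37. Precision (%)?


Precision = TP/(TP+FP)
= 170/(170+37)
= 170/207 = 82.13%

82.13%


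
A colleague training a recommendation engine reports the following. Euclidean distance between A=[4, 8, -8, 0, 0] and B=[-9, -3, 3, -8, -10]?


d = √((4+ 9)² + (8+ 3)² + (-8-3)² + (0+ 8)² + (0+ 10)²)
  = √(169 + 121 + 121 + 64 + 100)
  = √575 = 23.9792

23.9792


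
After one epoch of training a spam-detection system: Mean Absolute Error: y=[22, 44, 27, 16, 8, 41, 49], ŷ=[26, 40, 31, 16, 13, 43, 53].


Absolute errors: |22-26|=4, |44-40|=4, |27-31|=4, |16-16|=0, |8-13|=5, |41-43|=2, |49-53|=4
Sum = 23
MAE = 23/7 = 23/7

23/7


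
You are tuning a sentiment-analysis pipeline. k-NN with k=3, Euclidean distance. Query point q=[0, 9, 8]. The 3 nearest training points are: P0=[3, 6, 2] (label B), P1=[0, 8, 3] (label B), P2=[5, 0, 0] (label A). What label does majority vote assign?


d(q,P0) = 7.3485  (label B)
d(q,P1) = 5.099  (label B)
d(q,P2) = 13.0384  (label A)
Votes: A=1, B=2
Majority → B

B


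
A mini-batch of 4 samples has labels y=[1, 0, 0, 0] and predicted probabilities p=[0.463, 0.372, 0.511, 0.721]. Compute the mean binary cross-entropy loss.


L[0] = -ln(0.463) = 0.77
L[1] = -ln(1-0.372) = -ln(0.628) = 0.4652
L[2] = -ln(1-0.511) = -ln(0.489) = 0.7154
L[3] = -ln(1-0.721) = -ln(0.279) = 1.2765
mean = (0.77 + 0.4652 + 0.7154 + 1.2765)/4 = 0.8068

0.8068


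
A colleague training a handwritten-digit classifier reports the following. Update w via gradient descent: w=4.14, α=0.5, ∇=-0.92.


w_new = w - α·∇
= 4.14 - 0.5·-0.92
= 4.14 + 0.46
= 4.6

4.6


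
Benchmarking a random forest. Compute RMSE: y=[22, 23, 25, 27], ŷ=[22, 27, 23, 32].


MSE = 45/4 = 11.25
RMSE = √(45/4) = 3.3541

3.3541


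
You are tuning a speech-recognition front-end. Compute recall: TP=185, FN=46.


Recall = TP/(TP+FN)
= 185/(185+46)
= 185/231 = 80.09%

80.09%


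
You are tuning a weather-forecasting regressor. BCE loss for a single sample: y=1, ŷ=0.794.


BCE = -[y·ln(p) + (1-y)·ln(1-p)]
= -1·ln(0.794) - 0
= -ln(0.794) = 0.2307

0.2307


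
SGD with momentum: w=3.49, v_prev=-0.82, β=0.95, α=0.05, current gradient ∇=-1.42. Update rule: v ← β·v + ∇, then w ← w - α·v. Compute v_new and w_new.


v_new = 0.95·-0.82 - 1.42 = -0.779 - 1.42 = -2.199
w_new = 3.49 - 0.05·-2.199 = 3.49 + 0.10995 = 3.59995

v_new=-2.199, w_new=3.59995


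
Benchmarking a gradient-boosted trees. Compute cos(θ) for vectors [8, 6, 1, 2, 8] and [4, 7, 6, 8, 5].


A·B = 8·4 + 6·7 + 1·6 + 2·8 + 8·5 = 136
‖A‖ = √169 = 13, ‖B‖ = √190 = 13.784
cos = 136/(√169·√190) = 136/√32110 = 0.759

0.759


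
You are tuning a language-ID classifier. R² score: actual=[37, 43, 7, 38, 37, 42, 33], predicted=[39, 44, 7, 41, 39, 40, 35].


ȳ = 33.8571
SS_res = Σ(y-ŷ)² = 26
SS_tot = Σ(y-ȳ)² = 908.86
R² = 1 - SS_res/SS_tot = 1 - 0.0286 = 0.9714

0.9714


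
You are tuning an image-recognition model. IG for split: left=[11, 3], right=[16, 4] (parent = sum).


Parent = [27, 7], H_parent = 0.7335
H_left = 0.7496 (n=14), H_right = 0.7219 (n=20)
H_children = (14/34)·0.7496 + (20/34)·0.7219 = 0.7333
IG = 0.7335 - 0.7333 = 0.0002

0.0002


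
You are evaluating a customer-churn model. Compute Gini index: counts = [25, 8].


Probabilities: [25/33, 8/33] ≈ [0.7576, 0.2424]
Σpᵢ² = (625 + 64)/33² = 689/1089
Gini = 1 - Σpᵢ² = 1 - 689/1089 = 0.3673

0.3673


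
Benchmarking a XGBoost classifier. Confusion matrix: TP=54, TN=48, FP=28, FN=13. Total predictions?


Total = TP + TN + FP + FN
= 54 + 48 + 28 + 13
= 143
(Predicted positive: 82, predicted negative: 61)

143


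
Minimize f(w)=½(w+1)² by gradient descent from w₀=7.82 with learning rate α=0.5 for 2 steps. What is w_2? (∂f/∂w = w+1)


step 1: grad = 7.82+1 = 8.82; w = 7.82 - 0.5·(8.82) = 3.41
step 2: grad = 3.41+1 = 4.41; w = 3.41 - 0.5·(4.41) = 1.205

1.205


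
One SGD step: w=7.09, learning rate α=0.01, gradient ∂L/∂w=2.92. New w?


w_new = w - α·∇
= 7.09 - 0.01·2.92
= 7.09 - 0.0292
= 7.0608

7.0608


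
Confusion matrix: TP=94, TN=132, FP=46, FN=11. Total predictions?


Total = TP + TN + FP + FN
= 94 + 132 + 46 + 11
= 283
(Predicted positive: 140, predicted negative: 143)

283


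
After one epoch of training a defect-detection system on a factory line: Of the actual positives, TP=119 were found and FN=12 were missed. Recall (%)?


Recall = TP/(TP+FN)
= 119/(119+12)
= 119/131 = 90.84%

90.84%


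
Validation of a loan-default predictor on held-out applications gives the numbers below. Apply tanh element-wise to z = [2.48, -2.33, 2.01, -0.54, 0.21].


tanh(2.48) = 0.9861
tanh(-2.33) = -0.9812
tanh(2.01) = 0.9647
tanh(-0.54) = -0.493
tanh(0.21) = 0.207
result = [0.9861, -0.9812, 0.9647, -0.493, 0.207]

[0.9861, -0.9812, 0.9647, -0.493, 0.207]


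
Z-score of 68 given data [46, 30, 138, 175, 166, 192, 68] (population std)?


μ = 116.4286, σ = 61.9213
z = (68 - 116.4286)/61.9213 = -0.7821

-0.7821


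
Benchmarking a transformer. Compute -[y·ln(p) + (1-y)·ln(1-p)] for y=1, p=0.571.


BCE = -[y·ln(p) + (1-y)·ln(1-p)]
= -1·ln(0.571) - 0
= -ln(0.571) = 0.5604

0.5604


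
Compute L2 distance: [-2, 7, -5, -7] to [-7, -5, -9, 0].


d = √((-2+ 7)² + (7+ 5)² + (-5+ 9)² + (-7-0)²)
  = √(25 + 144 + 16 + 49)
  = √234 = 15.2971

15.2971


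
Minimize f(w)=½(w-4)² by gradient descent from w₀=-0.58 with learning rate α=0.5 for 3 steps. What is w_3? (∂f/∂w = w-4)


step 1: grad = -0.58-4 = -4.58; w = -0.58 - 0.5·(-4.58) = 1.71
step 2: grad = 1.71-4 = -2.29; w = 1.71 - 0.5·(-2.29) = 2.855
step 3: grad = 2.855-4 = -1.145; w = 2.855 - 0.5·(-1.145) = 3.4275

3.4275


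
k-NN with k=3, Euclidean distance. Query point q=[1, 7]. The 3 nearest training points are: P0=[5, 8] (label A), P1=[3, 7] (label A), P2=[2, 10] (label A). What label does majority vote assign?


d(q,P0) = 4.1231  (label A)
d(q,P1) = 2.0  (label A)
d(q,P2) = 3.1623  (label A)
Votes: A=3, B=0
Majority → A

A


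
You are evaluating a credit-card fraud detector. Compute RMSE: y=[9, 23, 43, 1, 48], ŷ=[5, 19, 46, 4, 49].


MSE = 51/5 = 10.2
RMSE = √(51/5) = 3.1937

3.1937


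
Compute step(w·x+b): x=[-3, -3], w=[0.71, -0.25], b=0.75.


z = (-3)·(0.71) + (-3)·(-0.25) + 0.75
  = -0.63
step(z) = 0 (z<0)

0


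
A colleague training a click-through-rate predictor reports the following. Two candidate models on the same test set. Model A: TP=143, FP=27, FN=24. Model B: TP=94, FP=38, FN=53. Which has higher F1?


Model A: P=143/170=0.8412, R=143/167=0.8563, F1=2PR/(P+R)=2TP/(2TP+FP+FN)=286/337=0.8487
Model B: P=94/132=0.7121, R=94/147=0.6395, F1=2PR/(P+R)=2TP/(2TP+FP+FN)=188/279=0.6738
0.8487 > 0.6738 → Model A

Model A


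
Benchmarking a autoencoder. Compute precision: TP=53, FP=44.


Precision = TP/(TP+FP)
= 53/(53+44)
= 53/97 = 54.64%

54.64%


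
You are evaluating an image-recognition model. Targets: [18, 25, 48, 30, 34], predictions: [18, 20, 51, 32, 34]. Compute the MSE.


Squared errors: (18-18)²=0, (25-20)²=25, (48-51)²=9, (30-32)²=4, (34-34)²=0
Sum = 38
MSE = 38/5 = 38/5

38/5


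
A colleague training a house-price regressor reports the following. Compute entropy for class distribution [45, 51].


Probabilities: [45/96, 51/96] ≈ [0.4688, 0.5312]
H = -((45/96)·log₂(45/96) + (51/96)·log₂(51/96))
  = 0.9972 bits

0.9972 bits


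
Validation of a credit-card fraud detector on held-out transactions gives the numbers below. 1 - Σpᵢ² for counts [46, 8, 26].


Probabilities: [46/80, 8/80, 26/80] ≈ [0.575, 0.1, 0.325]
Σpᵢ² = (2116 + 64 + 676)/80² = 2856/6400
Gini = 1 - Σpᵢ² = 1 - 2856/6400 = 0.5537

0.5537


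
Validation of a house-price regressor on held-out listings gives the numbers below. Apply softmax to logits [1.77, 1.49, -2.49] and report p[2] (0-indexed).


Exponentials: e^1.77=5.8709, e^1.49=4.4371, e^-2.49=0.0829
Sum = 10.3909
Softmax = [0.565, 0.427, 0.008]
p[2] = 0.0829/10.3909 = 0.008

0.008


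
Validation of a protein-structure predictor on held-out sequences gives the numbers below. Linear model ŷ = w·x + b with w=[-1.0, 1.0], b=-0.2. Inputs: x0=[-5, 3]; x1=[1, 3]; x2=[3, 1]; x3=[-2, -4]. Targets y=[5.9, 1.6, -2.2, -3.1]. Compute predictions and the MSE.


ŷ0 = (-1.0)·(-5) + (1.0)·(3) - 0.2 = 7.8
ŷ1 = (-1.0)·(1) + (1.0)·(3) - 0.2 = 1.8
ŷ2 = (-1.0)·(3) + (1.0)·(1) - 0.2 = -2.2
ŷ3 = (-1.0)·(-2) + (1.0)·(-4) - 0.2 = -2.2
errors² = [3.61, 0.04, 0.0, 0.81]
MSE = 4.4600/4 = 1.115

1.115


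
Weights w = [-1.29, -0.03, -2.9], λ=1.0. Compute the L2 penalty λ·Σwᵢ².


‖w‖₂² = (-1.29)² + (-0.03)² + (-2.9)²
     = 1.6641 + 0.0009 + 8.41
     = 10.075
λ·‖w‖₂² = 1.0·10.075 = 10.075

10.075


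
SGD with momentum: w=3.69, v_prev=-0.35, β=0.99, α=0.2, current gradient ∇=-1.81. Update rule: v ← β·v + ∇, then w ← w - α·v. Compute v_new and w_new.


v_new = 0.99·-0.35 - 1.81 = -0.3465 - 1.81 = -2.1565
w_new = 3.69 - 0.2·-2.1565 = 3.69 + 0.4313 = 4.1213

v_new=-2.1565, w_new=4.1213


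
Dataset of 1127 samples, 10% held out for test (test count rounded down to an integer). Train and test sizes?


Test = ⌊1127·10/100⌋ = 112
Train = 1127 - 112 = 1015

Train: 1015, Test: 112


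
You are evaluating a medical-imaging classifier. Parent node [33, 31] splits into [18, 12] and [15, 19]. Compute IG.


Parent = [33, 31], H_parent = 0.9993
H_left = 0.971 (n=30), H_right = 0.99 (n=34)
H_children = (30/64)·0.971 + (34/64)·0.99 = 0.9811
IG = 0.9993 - 0.9811 = 0.0182

0.0182


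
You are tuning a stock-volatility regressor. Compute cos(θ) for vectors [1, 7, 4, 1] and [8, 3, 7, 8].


A·B = 1·8 + 7·3 + 4·7 + 1·8 = 65
‖A‖ = √67 = 8.1854, ‖B‖ = √186 = 13.6382
cos = 65/(√67·√186) = 65/√12462 = 0.5823

0.5823


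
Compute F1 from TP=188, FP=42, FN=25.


Precision = 188/230 = 0.8174
Recall = 188/213 = 0.8826
F1 = 2·P·R/(P+R) = 2·TP/(2·TP+FP+FN) = 376/(376+42+25) = 376/443 = 0.8488

0.8488


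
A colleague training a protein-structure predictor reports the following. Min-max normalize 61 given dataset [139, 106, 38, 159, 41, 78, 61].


min=38, max=159
(61-38)/(159-38) = 23/121 = 0.1901

0.1901


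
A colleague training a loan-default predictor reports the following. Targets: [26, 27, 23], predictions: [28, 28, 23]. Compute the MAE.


Absolute errors: |26-28|=2, |27-28|=1, |23-23|=0
Sum = 3
MAE = 3/3 = 1

1


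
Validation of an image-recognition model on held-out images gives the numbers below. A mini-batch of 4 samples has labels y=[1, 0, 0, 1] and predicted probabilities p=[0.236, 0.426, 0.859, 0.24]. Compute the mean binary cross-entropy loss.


L[0] = -ln(0.236) = 1.4439
L[1] = -ln(1-0.426) = -ln(0.574) = 0.5551
L[2] = -ln(1-0.859) = -ln(0.141) = 1.959
L[3] = -ln(0.24) = 1.4271
mean = (1.4439 + 0.5551 + 1.959 + 1.4271)/4 = 1.3463

1.3463


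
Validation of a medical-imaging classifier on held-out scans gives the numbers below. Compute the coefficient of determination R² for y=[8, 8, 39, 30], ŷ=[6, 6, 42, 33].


ȳ = 21.25
SS_res = Σ(y-ŷ)² = 26
SS_tot = Σ(y-ȳ)² = 742.75
R² = 1 - SS_res/SS_tot = 1 - 0.035 = 0.965

0.965


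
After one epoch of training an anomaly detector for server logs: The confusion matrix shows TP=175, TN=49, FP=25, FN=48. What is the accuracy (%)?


Accuracy = (TP+TN)/(TP+TN+FP+FN)
= (175+49)/(297)
= 224/297 = 75.42%

75.42%


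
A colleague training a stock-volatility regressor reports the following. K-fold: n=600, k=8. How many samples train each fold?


Fold size = 600/8 = 75
Training per fold = 600 - 75 = 525

525


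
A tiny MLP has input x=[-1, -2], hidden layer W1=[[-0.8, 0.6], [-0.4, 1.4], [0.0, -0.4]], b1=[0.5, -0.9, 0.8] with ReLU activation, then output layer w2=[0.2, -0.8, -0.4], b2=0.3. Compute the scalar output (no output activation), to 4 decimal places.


z1[0] = (-0.8)·(-1) + (0.6)·(-2) + 0.5 = 0.1
z1[1] = (-0.4)·(-1) + (1.4)·(-2) - 0.9 = -3.3
z1[2] = (0.0)·(-1) + (-0.4)·(-2) + 0.8 = 1.6
h = ReLU(z1) = [0.1, 0.0, 1.6]
output = (0.2)·(0.1) + (-0.8)·(0.0) + (-0.4)·(1.6) + 0.3 = -0.32

-0.32


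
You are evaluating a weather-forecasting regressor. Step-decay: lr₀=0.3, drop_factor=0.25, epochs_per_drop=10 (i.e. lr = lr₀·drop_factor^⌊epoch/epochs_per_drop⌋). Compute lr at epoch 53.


n_drops = ⌊53/10⌋ = 5
lr = 0.3·0.25^5 = 0.3·0.0009765625 = 0.00029296875

0.00029296875


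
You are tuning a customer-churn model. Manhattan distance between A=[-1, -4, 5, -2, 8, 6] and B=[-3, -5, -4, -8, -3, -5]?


d = |-1+ 3| + |-4+ 5| + |5+ 4| + |-2+ 8| + |8+ 3| + |6+ 5|
  = 2 + 1 + 9 + 6 + 11 + 11
  = 40

40


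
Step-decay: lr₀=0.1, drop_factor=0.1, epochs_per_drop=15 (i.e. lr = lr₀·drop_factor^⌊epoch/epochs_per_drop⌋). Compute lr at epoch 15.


n_drops = ⌊15/15⌋ = 1
lr = 0.1·0.1^1 = 0.1·0.1 = 0.01

0.01


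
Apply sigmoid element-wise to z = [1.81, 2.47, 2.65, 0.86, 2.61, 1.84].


σ(1.81) = 1/(1+e^-1.81) = 0.8594
σ(2.47) = 1/(1+e^-2.47) = 0.922
σ(2.65) = 1/(1+e^-2.65) = 0.934
σ(0.86) = 1/(1+e^-0.86) = 0.7027
σ(2.61) = 1/(1+e^-2.61) = 0.9315
σ(1.84) = 1/(1+e^-1.84) = 0.8629
result = [0.8594, 0.922, 0.934, 0.7027, 0.9315, 0.8629]

[0.8594, 0.922, 0.934, 0.7027, 0.9315, 0.8629]


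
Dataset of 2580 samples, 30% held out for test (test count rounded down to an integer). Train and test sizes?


Test = ⌊2580·30/100⌋ = 774
Train = 2580 - 774 = 1806

Train: 1806, Test: 774


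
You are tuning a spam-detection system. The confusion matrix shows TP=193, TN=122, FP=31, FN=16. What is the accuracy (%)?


Accuracy = (TP+TN)/(TP+TN+FP+FN)
= (193+122)/(362)
= 315/362 = 87.02%

87.02%


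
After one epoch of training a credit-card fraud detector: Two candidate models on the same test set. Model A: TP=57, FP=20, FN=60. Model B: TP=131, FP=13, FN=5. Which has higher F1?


Model A: P=57/77=0.7403, R=57/117=0.4872, F1=2PR/(P+R)=2TP/(2TP+FP+FN)=114/194=0.5876
Model B: P=131/144=0.9097, R=131/136=0.9632, F1=2PR/(P+R)=2TP/(2TP+FP+FN)=262/280=0.9357
0.5876 < 0.9357 → Model B

Model B


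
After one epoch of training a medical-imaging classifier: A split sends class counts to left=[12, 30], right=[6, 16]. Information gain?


Parent = [18, 46], H_parent = 0.8571
H_left = 0.8631 (n=42), H_right = 0.8454 (n=22)
H_children = (42/64)·0.8631 + (22/64)·0.8454 = 0.857
IG = 0.8571 - 0.857 = 0.0001

0.0001


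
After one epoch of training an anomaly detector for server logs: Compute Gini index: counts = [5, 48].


Probabilities: [5/53, 48/53] ≈ [0.0943, 0.9057]
Σpᵢ² = (25 + 2304)/53² = 2329/2809
Gini = 1 - Σpᵢ² = 1 - 2329/2809 = 0.1709

0.1709


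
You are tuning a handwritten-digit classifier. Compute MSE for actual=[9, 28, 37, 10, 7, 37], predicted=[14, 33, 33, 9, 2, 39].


Squared errors: (9-14)²=25, (28-33)²=25, (37-33)²=16, (10-9)²=1, (7-2)²=25, (37-39)²=4
Sum = 96
MSE = 96/6 = 16

16


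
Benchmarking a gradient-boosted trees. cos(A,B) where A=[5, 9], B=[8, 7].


A·B = 5·8 + 9·7 = 103
‖A‖ = √106 = 10.2956, ‖B‖ = √113 = 10.6301
cos = 103/(√106·√113) = 103/√11978 = 0.9411

0.9411


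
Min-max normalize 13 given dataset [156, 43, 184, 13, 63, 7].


min=7, max=184
(13-7)/(184-7) = 6/177 = 0.0339

0.0339


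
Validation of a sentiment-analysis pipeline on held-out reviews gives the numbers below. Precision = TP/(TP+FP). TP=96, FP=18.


Precision = TP/(TP+FP)
= 96/(96+18)
= 96/114 = 84.21%

84.21%


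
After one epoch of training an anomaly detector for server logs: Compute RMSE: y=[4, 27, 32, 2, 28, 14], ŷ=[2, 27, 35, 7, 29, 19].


MSE = 64/6 = 10.6667
RMSE = √(64/6) = 3.266

3.266


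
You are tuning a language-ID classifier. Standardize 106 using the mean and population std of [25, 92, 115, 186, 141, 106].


μ = 110.8333, σ = 48.8584
z = (106 - 110.8333)/48.8584 = -0.0989

-0.0989


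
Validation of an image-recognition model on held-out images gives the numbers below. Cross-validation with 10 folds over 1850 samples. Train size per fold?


Fold size = 1850/10 = 185
Training per fold = 1850 - 185 = 1665

1665


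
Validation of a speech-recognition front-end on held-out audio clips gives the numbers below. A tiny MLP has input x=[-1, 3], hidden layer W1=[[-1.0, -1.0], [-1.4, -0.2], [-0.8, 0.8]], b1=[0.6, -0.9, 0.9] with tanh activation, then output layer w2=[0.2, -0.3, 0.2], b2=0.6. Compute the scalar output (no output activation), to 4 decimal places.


z1[0] = (-1.0)·(-1) + (-1.0)·(3) + 0.6 = -1.4
z1[1] = (-1.4)·(-1) + (-0.2)·(3) - 0.9 = -0.1
z1[2] = (-0.8)·(-1) + (0.8)·(3) + 0.9 = 4.1
h = tanh(z1) = [-0.8854, -0.0997, 0.9995]
output = (0.2)·(-0.8854) + (-0.3)·(-0.0997) + (0.2)·(0.9995) + 0.6 = 0.6527

0.6527
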